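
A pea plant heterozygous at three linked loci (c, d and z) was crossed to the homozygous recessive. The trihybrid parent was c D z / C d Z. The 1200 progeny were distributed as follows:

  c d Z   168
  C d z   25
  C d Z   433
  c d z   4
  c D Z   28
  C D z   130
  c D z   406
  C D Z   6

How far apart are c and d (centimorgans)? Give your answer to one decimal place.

25.7 centimorgans

The two rarest classes, c d z and C D Z, are the double crossovers. Comparing them with the parentals, only the d allele has switched, so d is the middle locus and the order is c – d – z.
Crossovers in the c–d interval produce the single-crossover classes C D z and c d Z (130 + 168 = 298) plus the double crossovers (10).
RF(c–d) = (298 + 10) / 1200 = 308/1200 = 0.2567 → 25.7 centimorgans.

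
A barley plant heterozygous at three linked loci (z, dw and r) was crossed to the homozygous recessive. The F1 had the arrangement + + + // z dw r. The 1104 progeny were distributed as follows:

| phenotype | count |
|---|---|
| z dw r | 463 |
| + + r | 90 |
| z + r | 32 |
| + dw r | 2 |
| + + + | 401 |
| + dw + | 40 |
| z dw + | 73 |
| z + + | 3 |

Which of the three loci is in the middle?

The two rarest classes, z + + and + dw r, are the double crossovers. Comparing them with the parentals, only the z allele has switched, so z is the middle locus and the order is dw – z – r.

z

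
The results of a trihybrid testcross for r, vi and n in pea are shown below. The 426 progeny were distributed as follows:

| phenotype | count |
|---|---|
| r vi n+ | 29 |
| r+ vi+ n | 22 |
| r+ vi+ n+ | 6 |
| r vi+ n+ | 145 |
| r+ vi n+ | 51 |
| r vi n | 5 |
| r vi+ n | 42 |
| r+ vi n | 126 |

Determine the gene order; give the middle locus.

r

The two most frequent reciprocal classes, r vi+ n+ and r+ vi n, are the parental types, so the F1 was r vi+ n+ / r+ vi n.
The two rarest classes, r+ vi+ n+ and r vi n, are the double crossovers. Comparing them with the parentals, only the r allele has switched, so r is the middle locus and the order is n – r – vi.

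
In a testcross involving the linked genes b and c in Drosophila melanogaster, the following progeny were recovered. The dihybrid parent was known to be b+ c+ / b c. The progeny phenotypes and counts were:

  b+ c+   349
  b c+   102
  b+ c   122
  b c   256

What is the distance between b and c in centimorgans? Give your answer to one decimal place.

The recombinant classes are b+ c and b c+: 122 + 102 = 224.
Recombination frequency = 224/829 = 0.2702 ≈ 27.0%, i.e. 27.0 centimorgans.

27.0 centimorgans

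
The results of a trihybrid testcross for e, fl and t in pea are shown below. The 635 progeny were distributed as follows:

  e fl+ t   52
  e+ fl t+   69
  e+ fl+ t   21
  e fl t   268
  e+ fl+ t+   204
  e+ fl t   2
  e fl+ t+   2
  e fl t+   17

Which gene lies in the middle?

e

The two most frequent reciprocal classes, e fl t and e+ fl+ t+, are the parental types, so the F1 was e fl t / e+ fl+ t+.
The two rarest classes, e+ fl t and e fl+ t+, are the double crossovers. Comparing them with the parentals, only the e allele has switched, so e is the middle locus and the order is t – e – fl.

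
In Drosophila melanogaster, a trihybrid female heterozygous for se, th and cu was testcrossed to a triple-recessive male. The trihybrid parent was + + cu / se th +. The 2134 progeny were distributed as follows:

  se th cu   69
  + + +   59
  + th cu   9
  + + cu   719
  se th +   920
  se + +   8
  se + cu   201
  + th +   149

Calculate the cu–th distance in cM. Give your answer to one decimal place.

The two rarest classes, + th cu and se + +, are the double crossovers. Comparing them with the parentals, only the th allele has switched, so th is the middle locus and the order is se – th – cu.
Crossovers in the th–cu interval produce the single-crossover classes + + + and se th cu (59 + 69 = 128) plus the double crossovers (17).
RF(th–cu) = (128 + 17) / 2134 = 145/2134 = 0.0679 → 6.8 cM.

6.8 cM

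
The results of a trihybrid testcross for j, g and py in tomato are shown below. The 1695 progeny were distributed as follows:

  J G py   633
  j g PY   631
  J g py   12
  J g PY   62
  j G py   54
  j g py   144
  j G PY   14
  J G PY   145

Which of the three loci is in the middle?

g

The two most frequent reciprocal classes, J G py and j g PY, are the parental types, so the F1 was J G py / j g PY.
The two rarest classes, J g py and j G PY, are the double crossovers. Comparing them with the parentals, only the g allele has switched, so g is the middle locus and the order is j – g – py.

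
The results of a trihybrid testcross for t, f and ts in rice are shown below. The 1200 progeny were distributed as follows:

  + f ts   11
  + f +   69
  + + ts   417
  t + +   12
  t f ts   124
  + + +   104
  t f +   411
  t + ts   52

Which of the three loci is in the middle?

f

The two most frequent reciprocal classes, + + ts and t f +, are the parental types, so the F1 was + + ts / t f +.
The two rarest classes, + f ts and t + +, are the double crossovers. Comparing them with the parentals, only the f allele has switched, so f is the middle locus and the order is t – f – ts.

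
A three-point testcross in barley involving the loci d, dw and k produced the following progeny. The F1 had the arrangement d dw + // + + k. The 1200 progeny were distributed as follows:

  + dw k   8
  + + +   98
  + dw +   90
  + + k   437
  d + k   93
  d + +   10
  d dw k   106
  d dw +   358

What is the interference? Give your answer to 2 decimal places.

The two rarest classes, d + + and + dw k, are the double crossovers. Comparing them with the parentals, only the dw allele has switched, so dw is the middle locus and the order is d – dw – k.
d–dw: (183 + 18)/1200 = 0.1675; dw–k: (204 + 18)/1200 = 0.1850.
Expected DCO frequency = 0.1675 × 0.1850 ≈ 0.03099; observed = 18/1200 ≈ 0.01500.
Coefficient of coincidence = 0.01500/0.03099 ≈ 0.48; interference = 1 − 0.48 = 0.52.

0.52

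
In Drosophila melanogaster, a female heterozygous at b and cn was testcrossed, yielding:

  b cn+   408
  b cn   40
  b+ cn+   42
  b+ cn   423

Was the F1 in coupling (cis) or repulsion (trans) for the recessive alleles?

trans

The two most frequent classes are b+ cn (423) and b cn+ (408); these are the parental (non-recombinant) types.
So the F1 carried b+ cn on one chromosome and b cn+ on the other — the recessive alleles are on opposite chromosomes (trans / repulsion).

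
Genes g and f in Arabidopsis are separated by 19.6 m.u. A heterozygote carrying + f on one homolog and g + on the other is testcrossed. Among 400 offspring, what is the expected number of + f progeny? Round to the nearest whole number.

161

A map distance of 19.6 m.u. corresponds to a recombination frequency of 0.196.
The F1 is + f / g +, so + f is a parental gamete class with expected frequency (1 − r)/2 = 0.804/2 = 0.4020.
Expected number = 0.4020 × 400 = 160.80 ≈ 161.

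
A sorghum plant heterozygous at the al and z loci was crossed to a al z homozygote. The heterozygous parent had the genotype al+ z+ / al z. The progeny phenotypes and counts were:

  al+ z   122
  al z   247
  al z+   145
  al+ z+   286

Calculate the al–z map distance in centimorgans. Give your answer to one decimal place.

The recombinant classes are al+ z and al z+: 122 + 145 = 267.
Recombination frequency = 267/800 = 0.3337 ≈ 33.4%, i.e. 33.4 centimorgans.

33.4 centimorgans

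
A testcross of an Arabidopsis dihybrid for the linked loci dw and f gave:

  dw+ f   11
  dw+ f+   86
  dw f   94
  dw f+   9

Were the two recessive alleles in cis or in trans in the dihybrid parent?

The two most frequent classes are dw+ f+ (86) and dw f (94); these are the parental (non-recombinant) types.
So the F1 carried dw+ f+ on one chromosome and dw f on the other — the recessive alleles are on the same chromosome (cis / coupling).

cis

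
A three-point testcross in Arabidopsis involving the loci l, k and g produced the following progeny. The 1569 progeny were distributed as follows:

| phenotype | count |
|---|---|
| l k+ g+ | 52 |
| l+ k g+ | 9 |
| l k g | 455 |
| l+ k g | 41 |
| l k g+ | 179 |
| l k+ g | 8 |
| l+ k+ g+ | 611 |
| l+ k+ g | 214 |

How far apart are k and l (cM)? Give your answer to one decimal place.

The two most frequent reciprocal classes, l+ k+ g+ and l k g, are the parental types, so the F1 was l+ k+ g+ / l k g.
The two rarest classes, l+ k g+ and l k+ g, are the double crossovers. Comparing them with the parentals, only the k allele has switched, so k is the middle locus and the order is g – k – l.
Crossovers in the k–l interval produce the single-crossover classes l k+ g+ and l+ k g (52 + 41 = 93) plus the double crossovers (17).
RF(k–l) = (93 + 17) / 1569 = 110/1569 = 0.0701 → 7.0 cM.

7.0 cM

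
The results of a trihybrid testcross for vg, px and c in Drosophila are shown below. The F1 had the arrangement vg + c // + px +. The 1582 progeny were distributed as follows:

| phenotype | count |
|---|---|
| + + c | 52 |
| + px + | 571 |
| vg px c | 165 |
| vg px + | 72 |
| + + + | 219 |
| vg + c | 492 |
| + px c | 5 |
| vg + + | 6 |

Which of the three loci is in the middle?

The two rarest classes, vg + + and + px c, are the double crossovers. Comparing them with the parentals, only the c allele has switched, so c is the middle locus and the order is vg – c – px.

c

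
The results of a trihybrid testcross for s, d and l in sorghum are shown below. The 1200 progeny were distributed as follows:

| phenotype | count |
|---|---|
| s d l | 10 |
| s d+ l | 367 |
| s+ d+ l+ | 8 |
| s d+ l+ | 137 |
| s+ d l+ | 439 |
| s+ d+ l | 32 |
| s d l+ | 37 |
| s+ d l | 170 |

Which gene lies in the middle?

The two most frequent reciprocal classes, s+ d l+ and s d+ l, are the parental types, so the F1 was s+ d l+ / s d+ l.
The two rarest classes, s+ d+ l+ and s d l, are the double crossovers. Comparing them with the parentals, only the d allele has switched, so d is the middle locus and the order is l – d – s.

d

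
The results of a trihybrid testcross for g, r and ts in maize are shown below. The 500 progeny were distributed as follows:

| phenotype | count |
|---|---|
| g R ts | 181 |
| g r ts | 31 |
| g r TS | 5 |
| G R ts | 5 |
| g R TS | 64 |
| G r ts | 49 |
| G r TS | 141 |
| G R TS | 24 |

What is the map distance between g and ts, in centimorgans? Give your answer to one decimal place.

The two most frequent reciprocal classes, g R ts and G r TS, are the parental types, so the F1 was g R ts / G r TS.
The two rarest classes, G R ts and g r TS, are the double crossovers. Comparing them with the parentals, only the g allele has switched, so g is the middle locus and the order is r – g – ts.
Crossovers in the g–ts interval produce the single-crossover classes g R TS and G r ts (64 + 49 = 113) plus the double crossovers (10).
RF(g–ts) = (113 + 10) / 500 = 123/500 = 0.2460 → 24.6 centimorgans.

24.6 centimorgans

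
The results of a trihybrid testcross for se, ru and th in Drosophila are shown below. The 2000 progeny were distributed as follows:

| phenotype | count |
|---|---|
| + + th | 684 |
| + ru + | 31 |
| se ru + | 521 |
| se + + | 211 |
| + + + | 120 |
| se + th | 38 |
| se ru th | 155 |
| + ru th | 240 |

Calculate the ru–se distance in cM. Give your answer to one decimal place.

26.0 cM

The two most frequent reciprocal classes, + + th and se ru +, are the parental types, so the F1 was + + th / se ru +.
The two rarest classes, se + th and + ru +, are the double crossovers. Comparing them with the parentals, only the se allele has switched, so se is the middle locus and the order is th – se – ru.
Crossovers in the se–ru interval produce the single-crossover classes + ru th and se + + (240 + 211 = 451) plus the double crossovers (69).
RF(se–ru) = (451 + 69) / 2000 = 520/2000 = 0.2600 → 26.0 cM.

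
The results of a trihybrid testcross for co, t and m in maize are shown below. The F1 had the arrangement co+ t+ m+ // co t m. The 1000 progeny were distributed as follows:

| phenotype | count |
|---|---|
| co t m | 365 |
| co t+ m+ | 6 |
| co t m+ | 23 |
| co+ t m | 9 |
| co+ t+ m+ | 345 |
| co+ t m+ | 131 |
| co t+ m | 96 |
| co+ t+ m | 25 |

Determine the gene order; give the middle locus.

The two rarest classes, co t+ m+ and co+ t m, are the double crossovers. Comparing them with the parentals, only the co allele has switched, so co is the middle locus and the order is t – co – m.

co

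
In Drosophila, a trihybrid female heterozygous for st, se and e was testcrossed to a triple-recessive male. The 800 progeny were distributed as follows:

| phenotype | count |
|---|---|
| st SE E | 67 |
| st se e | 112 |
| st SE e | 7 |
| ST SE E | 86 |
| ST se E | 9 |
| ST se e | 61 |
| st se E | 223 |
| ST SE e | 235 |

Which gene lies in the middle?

st

The two most frequent reciprocal classes, ST SE e and st se E, are the parental types, so the F1 was ST SE e / st se E.
The two rarest classes, st SE e and ST se E, are the double crossovers. Comparing them with the parentals, only the st allele has switched, so st is the middle locus and the order is e – st – se.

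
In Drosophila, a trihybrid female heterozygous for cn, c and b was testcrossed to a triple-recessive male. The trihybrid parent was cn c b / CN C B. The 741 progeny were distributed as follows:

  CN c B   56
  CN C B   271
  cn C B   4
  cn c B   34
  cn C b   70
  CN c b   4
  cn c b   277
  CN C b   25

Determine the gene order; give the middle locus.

cn

The two rarest classes, CN c b and cn C B, are the double crossovers. Comparing them with the parentals, only the cn allele has switched, so cn is the middle locus and the order is b – cn – c.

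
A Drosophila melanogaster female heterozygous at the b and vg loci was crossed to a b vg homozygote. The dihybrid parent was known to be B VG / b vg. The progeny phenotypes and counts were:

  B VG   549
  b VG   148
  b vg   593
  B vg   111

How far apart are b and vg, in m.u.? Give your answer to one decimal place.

The recombinant classes are B vg and b VG: 111 + 148 = 259.
Recombination frequency = 259/1401 = 0.1849 ≈ 18.5%, i.e. 18.5 m.u.

18.5 m.u.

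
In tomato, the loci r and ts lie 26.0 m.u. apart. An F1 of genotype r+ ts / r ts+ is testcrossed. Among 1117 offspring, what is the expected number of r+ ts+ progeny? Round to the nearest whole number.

A map distance of 26.0 m.u. corresponds to a recombination frequency of 0.260.
The F1 is r+ ts / r ts+, so r+ ts+ is a recombinant gamete class with expected frequency r/2 = 0.260/2 = 0.1300.
Expected number = 0.1300 × 1117 = 145.21 ≈ 145.

145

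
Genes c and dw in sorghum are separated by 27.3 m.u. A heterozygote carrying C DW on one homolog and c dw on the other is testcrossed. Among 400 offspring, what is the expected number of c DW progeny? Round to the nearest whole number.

A map distance of 27.3 m.u. corresponds to a recombination frequency of 0.273.
The F1 is C DW / c dw, so c DW is a recombinant gamete class with expected frequency r/2 = 0.273/2 = 0.1365.
Expected number = 0.1365 × 400 = 54.60 ≈ 55.

55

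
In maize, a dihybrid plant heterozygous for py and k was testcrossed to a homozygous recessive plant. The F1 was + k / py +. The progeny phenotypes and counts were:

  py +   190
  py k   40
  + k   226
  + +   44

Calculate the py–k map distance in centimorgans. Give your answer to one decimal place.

The recombinant classes are + + and py k: 44 + 40 = 84.
Recombination frequency = 84/500 = 0.1680 ≈ 16.8%, i.e. 16.8 centimorgans.

16.8 centimorgans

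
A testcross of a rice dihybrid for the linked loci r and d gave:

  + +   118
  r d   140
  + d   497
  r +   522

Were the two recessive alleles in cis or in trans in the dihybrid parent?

trans

The two most frequent classes are + d (497) and r + (522); these are the parental (non-recombinant) types.
So the F1 carried + d on one chromosome and r + on the other — the recessive alleles are on opposite chromosomes (trans / repulsion).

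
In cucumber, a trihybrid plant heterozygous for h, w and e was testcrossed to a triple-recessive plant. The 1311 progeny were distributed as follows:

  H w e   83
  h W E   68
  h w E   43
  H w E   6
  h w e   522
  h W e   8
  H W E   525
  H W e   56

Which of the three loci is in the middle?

The two most frequent reciprocal classes, h w e and H W E, are the parental types, so the F1 was h w e / H W E.
The two rarest classes, h W e and H w E, are the double crossovers. Comparing them with the parentals, only the w allele has switched, so w is the middle locus and the order is e – w – h.

w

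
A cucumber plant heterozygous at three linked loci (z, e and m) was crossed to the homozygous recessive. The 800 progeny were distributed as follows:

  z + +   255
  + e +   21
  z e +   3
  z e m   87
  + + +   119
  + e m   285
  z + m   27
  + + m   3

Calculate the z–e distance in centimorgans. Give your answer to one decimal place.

26.5 centimorgans

The two most frequent reciprocal classes, z + + and + e m, are the parental types, so the F1 was z + + / + e m.
The two rarest classes, z e + and + + m, are the double crossovers. Comparing them with the parentals, only the e allele has switched, so e is the middle locus and the order is m – e – z.
Crossovers in the e–z interval produce the single-crossover classes + + + and z e m (119 + 87 = 206) plus the double crossovers (6).
RF(e–z) = (206 + 6) / 800 = 212/800 = 0.2650 → 26.5 centimorgans.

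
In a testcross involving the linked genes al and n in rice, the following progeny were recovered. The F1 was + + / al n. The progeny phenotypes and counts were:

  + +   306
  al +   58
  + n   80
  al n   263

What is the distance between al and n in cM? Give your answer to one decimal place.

19.5 cM

The recombinant classes are + n and al +: 80 + 58 = 138.
Recombination frequency = 138/707 = 0.1952 ≈ 19.5%, i.e. 19.5 cM.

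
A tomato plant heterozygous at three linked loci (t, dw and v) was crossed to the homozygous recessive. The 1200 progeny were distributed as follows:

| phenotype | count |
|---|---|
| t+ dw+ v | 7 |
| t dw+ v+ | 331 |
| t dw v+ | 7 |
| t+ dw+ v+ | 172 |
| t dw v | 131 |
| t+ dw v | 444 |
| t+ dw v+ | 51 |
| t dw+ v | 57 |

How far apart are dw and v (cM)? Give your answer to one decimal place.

10.2 cM

The two most frequent reciprocal classes, t+ dw v and t dw+ v+, are the parental types, so the F1 was t+ dw v / t dw+ v+.
The two rarest classes, t+ dw+ v and t dw v+, are the double crossovers. Comparing them with the parentals, only the dw allele has switched, so dw is the middle locus and the order is t – dw – v.
Crossovers in the dw–v interval produce the single-crossover classes t+ dw v+ and t dw+ v (51 + 57 = 108) plus the double crossovers (14).
RF(dw–v) = (108 + 14) / 1200 = 122/1200 = 0.1017 → 10.2 cM.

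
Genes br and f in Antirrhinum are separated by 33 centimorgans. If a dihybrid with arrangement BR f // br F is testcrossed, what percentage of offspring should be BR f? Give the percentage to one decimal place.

A map distance of 33 centimorgans corresponds to a recombination frequency of 0.330.
The F1 is BR f / br F, so BR f is a parental gamete class with expected frequency (1 − r)/2 = 0.670/2 = 0.3350.
That is 0.3350 = 33.5% of the progeny.

33.5%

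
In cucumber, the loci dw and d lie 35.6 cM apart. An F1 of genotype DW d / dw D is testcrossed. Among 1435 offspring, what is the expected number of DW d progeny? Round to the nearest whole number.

A map distance of 35.6 cM corresponds to a recombination frequency of 0.356.
The F1 is DW d / dw D, so DW d is a parental gamete class with expected frequency (1 − r)/2 = 0.644/2 = 0.3220.
Expected number = 0.3220 × 1435 = 462.07 ≈ 462.

462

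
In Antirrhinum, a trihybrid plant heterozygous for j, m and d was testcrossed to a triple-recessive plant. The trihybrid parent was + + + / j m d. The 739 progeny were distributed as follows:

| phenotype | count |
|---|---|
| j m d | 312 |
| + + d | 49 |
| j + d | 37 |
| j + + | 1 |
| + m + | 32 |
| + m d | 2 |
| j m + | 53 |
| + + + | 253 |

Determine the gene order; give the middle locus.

The two rarest classes, j + + and + m d, are the double crossovers. Comparing them with the parentals, only the j allele has switched, so j is the middle locus and the order is d – j – m.

j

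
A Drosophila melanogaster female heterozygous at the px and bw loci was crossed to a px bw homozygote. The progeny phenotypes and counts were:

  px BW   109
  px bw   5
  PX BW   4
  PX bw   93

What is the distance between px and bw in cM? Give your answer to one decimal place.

4.3 cM

The two most frequent classes, PX bw (93) and px BW (109), are the parental types, so the F1 was PX bw / px BW.
The recombinant classes are PX BW and px bw: 4 + 5 = 9.
Recombination frequency = 9/211 = 0.0427 ≈ 4.3%, i.e. 4.3 cM.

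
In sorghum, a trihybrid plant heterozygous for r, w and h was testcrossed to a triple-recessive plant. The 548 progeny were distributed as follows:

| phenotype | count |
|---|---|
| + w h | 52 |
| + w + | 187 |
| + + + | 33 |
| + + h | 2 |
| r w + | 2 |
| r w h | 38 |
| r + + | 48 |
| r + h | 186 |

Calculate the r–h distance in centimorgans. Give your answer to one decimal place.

The two most frequent reciprocal classes, r + h and + w +, are the parental types, so the F1 was r + h / + w +.
The two rarest classes, + + h and r w +, are the double crossovers. Comparing them with the parentals, only the r allele has switched, so r is the middle locus and the order is h – r – w.
Crossovers in the h–r interval produce the single-crossover classes r + + and + w h (48 + 52 = 100) plus the double crossovers (4).
RF(h–r) = (100 + 4) / 548 = 104/548 = 0.1898 → 19.0 centimorgans.

19.0 centimorgans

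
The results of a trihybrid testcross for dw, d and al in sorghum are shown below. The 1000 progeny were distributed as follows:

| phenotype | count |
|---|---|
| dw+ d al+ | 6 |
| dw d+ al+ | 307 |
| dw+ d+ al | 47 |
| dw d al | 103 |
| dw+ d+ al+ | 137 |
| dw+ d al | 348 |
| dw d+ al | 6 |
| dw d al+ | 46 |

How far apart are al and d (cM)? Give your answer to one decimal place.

10.5 cM

The two most frequent reciprocal classes, dw d+ al+ and dw+ d al, are the parental types, so the F1 was dw d+ al+ / dw+ d al.
The two rarest classes, dw d+ al and dw+ d al+, are the double crossovers. Comparing them with the parentals, only the al allele has switched, so al is the middle locus and the order is dw – al – d.
Crossovers in the al–d interval produce the single-crossover classes dw d al+ and dw+ d+ al (46 + 47 = 93) plus the double crossovers (12).
RF(al–d) = (93 + 12) / 1000 = 105/1000 = 0.1050 → 10.5 cM.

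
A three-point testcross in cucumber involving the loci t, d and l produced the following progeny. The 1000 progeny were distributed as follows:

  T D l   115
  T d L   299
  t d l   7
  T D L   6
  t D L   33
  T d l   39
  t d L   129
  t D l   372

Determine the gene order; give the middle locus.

The two most frequent reciprocal classes, t D l and T d L, are the parental types, so the F1 was t D l / T d L.
The two rarest classes, t d l and T D L, are the double crossovers. Comparing them with the parentals, only the d allele has switched, so d is the middle locus and the order is l – d – t.

d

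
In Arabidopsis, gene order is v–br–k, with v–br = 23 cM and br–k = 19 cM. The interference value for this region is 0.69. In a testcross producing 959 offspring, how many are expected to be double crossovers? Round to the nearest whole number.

Map distances give recombination frequencies of 0.230 and 0.190 for the two intervals.
With interference 0.69 (so coincidence = 0.31), expected double-crossover frequency = 0.230 × 0.190 × 0.31 = 0.01355.
Expected number = 0.01355 × 959 = 12.99 ≈ 13.

13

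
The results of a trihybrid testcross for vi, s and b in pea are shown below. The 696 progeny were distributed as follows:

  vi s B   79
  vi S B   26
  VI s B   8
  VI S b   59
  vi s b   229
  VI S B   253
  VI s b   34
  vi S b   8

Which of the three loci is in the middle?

The two most frequent reciprocal classes, vi s b and VI S B, are the parental types, so the F1 was vi s b / VI S B.
The two rarest classes, vi S b and VI s B, are the double crossovers. Comparing them with the parentals, only the s allele has switched, so s is the middle locus and the order is b – s – vi.

s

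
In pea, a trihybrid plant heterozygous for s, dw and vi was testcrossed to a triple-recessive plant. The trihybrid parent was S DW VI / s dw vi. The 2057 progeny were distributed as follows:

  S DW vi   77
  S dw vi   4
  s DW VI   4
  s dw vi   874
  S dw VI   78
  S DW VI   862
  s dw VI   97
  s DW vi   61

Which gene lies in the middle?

s

The two rarest classes, s DW VI and S dw vi, are the double crossovers. Comparing them with the parentals, only the s allele has switched, so s is the middle locus and the order is dw – s – vi.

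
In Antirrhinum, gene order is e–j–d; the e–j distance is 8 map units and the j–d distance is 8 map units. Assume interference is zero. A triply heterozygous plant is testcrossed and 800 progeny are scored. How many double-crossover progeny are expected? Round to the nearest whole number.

5

Map distances give recombination frequencies of 0.080 and 0.080 for the two intervals.
With no interference, expected double-crossover frequency = 0.080 × 0.080 = 0.00640.
Expected number = 0.00640 × 800 = 5.12 ≈ 5.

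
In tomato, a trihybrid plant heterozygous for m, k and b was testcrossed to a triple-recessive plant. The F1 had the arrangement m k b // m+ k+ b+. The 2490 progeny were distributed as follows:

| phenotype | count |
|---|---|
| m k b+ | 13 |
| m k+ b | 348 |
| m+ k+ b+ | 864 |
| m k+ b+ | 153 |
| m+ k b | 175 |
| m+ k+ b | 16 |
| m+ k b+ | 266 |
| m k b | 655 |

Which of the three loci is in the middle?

b

The two rarest classes, m k b+ and m+ k+ b, are the double crossovers. Comparing them with the parentals, only the b allele has switched, so b is the middle locus and the order is m – b – k.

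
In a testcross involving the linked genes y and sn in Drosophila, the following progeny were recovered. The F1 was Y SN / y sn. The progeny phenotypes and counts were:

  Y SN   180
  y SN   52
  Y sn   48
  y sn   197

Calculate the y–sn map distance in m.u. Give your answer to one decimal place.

21.0 m.u.

The recombinant classes are Y sn and y SN: 48 + 52 = 100.
Recombination frequency = 100/477 = 0.2096 ≈ 21.0%, i.e. 21.0 m.u.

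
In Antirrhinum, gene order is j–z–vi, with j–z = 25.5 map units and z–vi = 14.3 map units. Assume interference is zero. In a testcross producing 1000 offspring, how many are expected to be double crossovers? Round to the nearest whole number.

36

Map distances give recombination frequencies of 0.255 and 0.143 for the two intervals.
With no interference, expected double-crossover frequency = 0.255 × 0.143 = 0.03647.
Expected number = 0.03647 × 1000 = 36.47 ≈ 36.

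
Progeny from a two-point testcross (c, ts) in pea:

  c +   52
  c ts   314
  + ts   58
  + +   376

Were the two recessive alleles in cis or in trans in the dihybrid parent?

The two most frequent classes are + + (376) and c ts (314); these are the parental (non-recombinant) types.
So the F1 carried + + on one chromosome and c ts on the other — the recessive alleles are on the same chromosome (cis / coupling).

cis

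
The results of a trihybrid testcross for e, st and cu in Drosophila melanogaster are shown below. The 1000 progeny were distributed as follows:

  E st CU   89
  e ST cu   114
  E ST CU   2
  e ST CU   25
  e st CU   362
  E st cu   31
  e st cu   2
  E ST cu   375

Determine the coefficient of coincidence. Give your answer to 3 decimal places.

The two most frequent reciprocal classes, E ST cu and e st CU, are the parental types, so the F1 was E ST cu / e st CU.
The two rarest classes, E ST CU and e st cu, are the double crossovers. Comparing them with the parentals, only the cu allele has switched, so cu is the middle locus and the order is e – cu – st.
e–cu: (203 + 4)/1000 = 0.2070; cu–st: (56 + 4)/1000 = 0.0600.
Expected DCO frequency = 0.2070 × 0.0600 ≈ 0.01242; observed = 4/1000 ≈ 0.00400.
Coefficient of coincidence = 0.00400/0.01242 ≈ 0.322.

0.322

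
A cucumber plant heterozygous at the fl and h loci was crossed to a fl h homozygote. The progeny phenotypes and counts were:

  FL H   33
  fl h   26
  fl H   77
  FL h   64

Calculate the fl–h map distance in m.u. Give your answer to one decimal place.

The two most frequent classes, FL h (64) and fl H (77), are the parental types, so the F1 was FL h / fl H.
The recombinant classes are FL H and fl h: 33 + 26 = 59.
Recombination frequency = 59/200 = 0.2950 ≈ 29.5%, i.e. 29.5 m.u.

29.5 m.u.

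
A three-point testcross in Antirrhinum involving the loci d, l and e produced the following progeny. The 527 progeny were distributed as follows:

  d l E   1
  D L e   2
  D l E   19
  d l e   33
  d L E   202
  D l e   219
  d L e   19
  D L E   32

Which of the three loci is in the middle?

l

The two most frequent reciprocal classes, d L E and D l e, are the parental types, so the F1 was d L E / D l e.
The two rarest classes, d l E and D L e, are the double crossovers. Comparing them with the parentals, only the l allele has switched, so l is the middle locus and the order is e – l – d.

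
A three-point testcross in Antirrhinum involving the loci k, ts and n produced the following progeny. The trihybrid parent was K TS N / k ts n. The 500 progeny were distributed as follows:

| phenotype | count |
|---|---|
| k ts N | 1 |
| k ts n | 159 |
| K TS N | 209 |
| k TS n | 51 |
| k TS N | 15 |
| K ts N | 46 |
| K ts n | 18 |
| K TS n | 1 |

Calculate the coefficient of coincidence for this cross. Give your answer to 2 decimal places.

0.29

The two rarest classes, K TS n and k ts N, are the double crossovers. Comparing them with the parentals, only the n allele has switched, so n is the middle locus and the order is k – n – ts.
k–n: (33 + 2)/500 = 0.0700; n–ts: (97 + 2)/500 = 0.1980.
Expected DCO frequency = 0.0700 × 0.1980 ≈ 0.01386; observed = 2/500 ≈ 0.00400.
Coefficient of coincidence = 0.00400/0.01386 ≈ 0.29.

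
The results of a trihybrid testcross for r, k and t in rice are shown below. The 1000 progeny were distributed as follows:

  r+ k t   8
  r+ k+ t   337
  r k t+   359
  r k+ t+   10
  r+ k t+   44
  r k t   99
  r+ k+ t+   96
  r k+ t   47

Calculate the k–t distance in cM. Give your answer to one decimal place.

21.3 cM

The two most frequent reciprocal classes, r+ k+ t and r k t+, are the parental types, so the F1 was r+ k+ t / r k t+.
The two rarest classes, r+ k t and r k+ t+, are the double crossovers. Comparing them with the parentals, only the k allele has switched, so k is the middle locus and the order is t – k – r.
Crossovers in the t–k interval produce the single-crossover classes r+ k+ t+ and r k t (96 + 99 = 195) plus the double crossovers (18).
RF(t–k) = (195 + 18) / 1000 = 213/1000 = 0.2130 → 21.3 cM.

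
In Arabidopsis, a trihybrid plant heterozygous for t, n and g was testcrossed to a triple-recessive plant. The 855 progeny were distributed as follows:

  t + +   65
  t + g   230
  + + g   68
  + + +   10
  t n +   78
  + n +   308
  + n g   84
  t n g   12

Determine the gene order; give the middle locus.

The two most frequent reciprocal classes, + n + and t + g, are the parental types, so the F1 was + n + / t + g.
The two rarest classes, + + + and t n g, are the double crossovers. Comparing them with the parentals, only the n allele has switched, so n is the middle locus and the order is g – n – t.

n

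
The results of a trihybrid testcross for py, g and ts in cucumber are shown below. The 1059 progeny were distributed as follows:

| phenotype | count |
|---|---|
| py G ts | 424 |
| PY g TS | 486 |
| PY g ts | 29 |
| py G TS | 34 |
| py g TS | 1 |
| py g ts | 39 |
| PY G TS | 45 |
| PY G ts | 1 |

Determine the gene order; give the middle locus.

The two most frequent reciprocal classes, py G ts and PY g TS, are the parental types, so the F1 was py G ts / PY g TS.
The two rarest classes, PY G ts and py g TS, are the double crossovers. Comparing them with the parentals, only the py allele has switched, so py is the middle locus and the order is g – py – ts.

py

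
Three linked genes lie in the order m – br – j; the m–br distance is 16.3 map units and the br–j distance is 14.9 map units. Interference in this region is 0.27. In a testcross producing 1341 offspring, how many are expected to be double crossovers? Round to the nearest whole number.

24

Map distances give recombination frequencies of 0.163 and 0.149 for the two intervals.
With interference 0.27 (so coincidence = 0.73), expected double-crossover frequency = 0.163 × 0.149 × 0.73 = 0.01773.
Expected number = 0.01773 × 1341 = 23.78 ≈ 24.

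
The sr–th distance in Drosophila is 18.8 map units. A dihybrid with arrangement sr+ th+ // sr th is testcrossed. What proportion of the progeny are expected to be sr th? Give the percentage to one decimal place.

40.6%

A map distance of 18.8 map units corresponds to a recombination frequency of 0.188.
The F1 is sr+ th+ / sr th, so sr th is a parental gamete class with expected frequency (1 − r)/2 = 0.812/2 = 0.4060.
That is 0.4060 = 40.6% of the progeny.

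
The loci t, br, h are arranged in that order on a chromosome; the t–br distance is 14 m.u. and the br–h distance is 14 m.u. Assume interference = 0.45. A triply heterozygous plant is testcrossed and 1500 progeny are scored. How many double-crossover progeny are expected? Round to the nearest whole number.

Map distances give recombination frequencies of 0.140 and 0.140 for the two intervals.
With interference 0.45 (so coincidence = 0.55), expected double-crossover frequency = 0.140 × 0.140 × 0.55 = 0.01078.
Expected number = 0.01078 × 1500 = 16.17 ≈ 16.

16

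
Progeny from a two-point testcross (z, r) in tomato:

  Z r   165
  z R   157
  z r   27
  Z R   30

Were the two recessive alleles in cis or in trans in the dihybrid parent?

trans

The two most frequent classes are Z r (165) and z R (157); these are the parental (non-recombinant) types.
So the F1 carried Z r on one chromosome and z R on the other — the recessive alleles are on opposite chromosomes (trans / repulsion).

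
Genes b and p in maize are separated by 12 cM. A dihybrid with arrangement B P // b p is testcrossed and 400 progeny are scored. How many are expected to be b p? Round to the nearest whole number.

A map distance of 12 cM corresponds to a recombination frequency of 0.120.
The F1 is B P / b p, so b p is a parental gamete class with expected frequency (1 − r)/2 = 0.880/2 = 0.4400.
Expected number = 0.4400 × 400 = 176.00 ≈ 176.

176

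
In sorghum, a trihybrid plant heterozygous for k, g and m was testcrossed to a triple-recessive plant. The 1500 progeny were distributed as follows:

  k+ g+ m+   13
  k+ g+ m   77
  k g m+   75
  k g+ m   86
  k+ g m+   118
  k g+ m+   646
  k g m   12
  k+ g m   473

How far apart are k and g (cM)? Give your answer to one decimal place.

11.8 cM

The two most frequent reciprocal classes, k+ g m and k g+ m+, are the parental types, so the F1 was k+ g m / k g+ m+.
The two rarest classes, k g m and k+ g+ m+, are the double crossovers. Comparing them with the parentals, only the k allele has switched, so k is the middle locus and the order is m – k – g.
Crossovers in the k–g interval produce the single-crossover classes k+ g+ m and k g m+ (77 + 75 = 152) plus the double crossovers (25).
RF(k–g) = (152 + 25) / 1500 = 177/1500 = 0.1180 → 11.8 cM.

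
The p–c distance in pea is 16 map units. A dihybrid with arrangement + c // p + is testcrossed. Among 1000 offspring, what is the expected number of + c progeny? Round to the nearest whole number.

420

A map distance of 16 map units corresponds to a recombination frequency of 0.160.
The F1 is + c / p +, so + c is a parental gamete class with expected frequency (1 − r)/2 = 0.840/2 = 0.4200.
Expected number = 0.4200 × 1000 = 420.00 ≈ 420.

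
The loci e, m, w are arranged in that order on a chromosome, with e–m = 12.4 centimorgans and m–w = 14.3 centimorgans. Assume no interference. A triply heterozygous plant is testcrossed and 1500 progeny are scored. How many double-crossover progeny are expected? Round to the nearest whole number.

Map distances give recombination frequencies of 0.124 and 0.143 for the two intervals.
With no interference, expected double-crossover frequency = 0.124 × 0.143 = 0.01773.
Expected number = 0.01773 × 1500 = 26.60 ≈ 27.

27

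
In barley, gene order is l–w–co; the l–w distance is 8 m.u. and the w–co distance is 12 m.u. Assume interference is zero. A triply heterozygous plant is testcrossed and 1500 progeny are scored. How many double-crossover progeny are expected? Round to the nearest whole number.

Map distances give recombination frequencies of 0.080 and 0.120 for the two intervals.
With no interference, expected double-crossover frequency = 0.080 × 0.120 = 0.00960.
Expected number = 0.00960 × 1500 = 14.40 ≈ 14.

14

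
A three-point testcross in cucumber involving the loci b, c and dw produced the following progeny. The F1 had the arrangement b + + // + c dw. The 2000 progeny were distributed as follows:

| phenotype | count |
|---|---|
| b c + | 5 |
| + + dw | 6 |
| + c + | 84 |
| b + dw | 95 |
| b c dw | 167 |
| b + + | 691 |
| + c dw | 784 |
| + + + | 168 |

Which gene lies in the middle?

c

The two rarest classes, b c + and + + dw, are the double crossovers. Comparing them with the parentals, only the c allele has switched, so c is the middle locus and the order is b – c – dw.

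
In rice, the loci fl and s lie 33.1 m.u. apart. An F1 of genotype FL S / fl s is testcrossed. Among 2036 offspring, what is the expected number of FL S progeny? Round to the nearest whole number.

A map distance of 33.1 m.u. corresponds to a recombination frequency of 0.331.
The F1 is FL S / fl s, so FL S is a parental gamete class with expected frequency (1 − r)/2 = 0.669/2 = 0.3345.
Expected number = 0.3345 × 2036 = 681.04 ≈ 681.

681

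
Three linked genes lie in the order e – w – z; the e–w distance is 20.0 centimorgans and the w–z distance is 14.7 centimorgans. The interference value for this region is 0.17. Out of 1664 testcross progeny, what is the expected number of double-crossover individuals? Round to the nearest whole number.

41

Map distances give recombination frequencies of 0.200 and 0.147 for the two intervals.
With interference 0.17 (so coincidence = 0.83), expected double-crossover frequency = 0.200 × 0.147 × 0.83 = 0.02440.
Expected number = 0.02440 × 1664 = 40.60 ≈ 41.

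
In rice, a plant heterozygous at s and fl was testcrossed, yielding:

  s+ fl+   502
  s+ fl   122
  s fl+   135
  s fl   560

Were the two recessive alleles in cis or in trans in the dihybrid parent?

cis

The two most frequent classes are s+ fl+ (502) and s fl (560); these are the parental (non-recombinant) types.
So the F1 carried s+ fl+ on one chromosome and s fl on the other — the recessive alleles are on the same chromosome (cis / coupling).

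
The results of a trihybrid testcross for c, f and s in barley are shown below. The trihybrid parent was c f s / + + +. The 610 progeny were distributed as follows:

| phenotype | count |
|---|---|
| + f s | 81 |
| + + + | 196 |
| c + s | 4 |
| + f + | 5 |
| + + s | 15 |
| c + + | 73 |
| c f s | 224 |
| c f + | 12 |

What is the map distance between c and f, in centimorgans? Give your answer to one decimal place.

The two rarest classes, c + s and + f +, are the double crossovers. Comparing them with the parentals, only the f allele has switched, so f is the middle locus and the order is s – f – c.
Crossovers in the f–c interval produce the single-crossover classes + f s and c + + (81 + 73 = 154) plus the double crossovers (9).
RF(f–c) = (154 + 9) / 610 = 163/610 = 0.2672 → 26.7 centimorgans.

26.7 centimorgans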